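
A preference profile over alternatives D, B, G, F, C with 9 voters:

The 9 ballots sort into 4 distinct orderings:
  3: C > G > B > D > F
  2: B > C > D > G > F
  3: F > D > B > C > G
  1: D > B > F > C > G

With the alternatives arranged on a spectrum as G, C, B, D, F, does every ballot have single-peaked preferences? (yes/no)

Axis positions: G=1, C=2, B=3, D=4, F=5.
Faction 1 (peak C at position 2): ranking walks positions 2-1-3-4-5, expanding outward from the peak — single-peaked.
Faction 2 (peak B at position 3): ranking walks positions 3-2-4-1-5, expanding outward from the peak — single-peaked.
Faction 3 (peak F at position 5): ranking walks positions 5-4-3-2-1, expanding outward from the peak — single-peaked.
Faction 4 (peak D at position 4): ranking walks positions 4-3-5-2-1, expanding outward from the peak — single-peaked.
Every ranking is single-peaked on this axis.

yes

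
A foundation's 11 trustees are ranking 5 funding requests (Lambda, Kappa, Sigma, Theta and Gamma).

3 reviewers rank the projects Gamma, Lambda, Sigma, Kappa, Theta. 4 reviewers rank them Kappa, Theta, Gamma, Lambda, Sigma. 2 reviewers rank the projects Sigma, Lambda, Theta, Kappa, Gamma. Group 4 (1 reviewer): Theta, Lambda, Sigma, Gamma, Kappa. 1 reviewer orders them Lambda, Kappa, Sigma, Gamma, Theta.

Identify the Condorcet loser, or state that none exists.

none

Pairwise majorities:
Lambda vs Kappa: 7 to 4, Lambda.
Lambda–Sigma: Lambda 9–2.
Lambda vs Theta: Lambda, 6–5.
Lambda vs Gamma: 4 to 7, Gamma.
Kappa vs Sigma: Kappa preferred on 4+1 = 5 ballots; Sigma wins 6–5.
Kappa vs Theta: Kappa wins 8–3.
Kappa vs Gamma: Kappa preferred on 4+2+1 = 7 ballots; Kappa wins 7–4.
Sigma vs Theta: Sigma wins 6–5.
Sigma vs Gamma: Sigma preferred on 2+1+1 = 4 ballots; Gamma wins 7–4.
Theta vs Gamma: Theta, 7–4.
Every project wins at least one matchup (Lambda beats Kappa; Kappa beats Theta; Sigma beats Kappa; Theta beats Gamma; Gamma beats Lambda), so there is no Condorcet loser.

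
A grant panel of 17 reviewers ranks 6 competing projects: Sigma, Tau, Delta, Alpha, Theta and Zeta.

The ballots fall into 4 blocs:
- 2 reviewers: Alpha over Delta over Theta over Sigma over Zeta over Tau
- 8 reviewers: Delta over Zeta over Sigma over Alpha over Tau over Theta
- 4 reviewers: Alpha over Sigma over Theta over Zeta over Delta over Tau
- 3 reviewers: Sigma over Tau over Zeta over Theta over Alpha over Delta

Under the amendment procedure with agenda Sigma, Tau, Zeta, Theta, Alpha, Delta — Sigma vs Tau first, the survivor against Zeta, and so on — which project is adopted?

Delta

Round 1: Sigma vs Tau — 17–0, Sigma advances.
Round 2: Sigma vs Zeta — 9–8, Sigma advances.
Round 3: Sigma vs Theta — 15–2, Sigma advances.
Round 4: Sigma vs Alpha — 11–6, Sigma advances.
Round 5: Sigma vs Delta — 7–10, Delta advances.
The agenda winner is Delta.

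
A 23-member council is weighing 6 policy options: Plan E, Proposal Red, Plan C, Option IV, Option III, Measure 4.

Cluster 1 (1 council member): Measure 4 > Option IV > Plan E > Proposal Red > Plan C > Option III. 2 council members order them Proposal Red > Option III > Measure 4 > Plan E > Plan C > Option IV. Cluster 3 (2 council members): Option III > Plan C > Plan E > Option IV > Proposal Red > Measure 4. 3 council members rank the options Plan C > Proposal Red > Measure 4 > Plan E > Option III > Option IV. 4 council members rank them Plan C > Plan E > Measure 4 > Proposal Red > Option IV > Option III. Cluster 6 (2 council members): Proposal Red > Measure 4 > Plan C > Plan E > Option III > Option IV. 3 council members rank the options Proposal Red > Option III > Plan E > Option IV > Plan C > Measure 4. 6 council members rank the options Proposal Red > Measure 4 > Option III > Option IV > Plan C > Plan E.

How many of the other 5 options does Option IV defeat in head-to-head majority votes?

0

Option IV against each rival (23 council members):
Option IV vs Plan E: Plan E, 16–7.
Option IV–Proposal Red: Proposal Red 20–3.
Option IV vs Plan C: 1+3+6 = 10 for Option IV, 13 for Plan C — Plan C by 13–10.
Option IV vs Option III: 5 to 18, Option III.
Option IV vs Measure 4: 5 to 18, Measure 4.
Option IV beats no one; loses to Plan E, Proposal Red, Plan C, Option III, Measure 4 — 0 pairwise wins.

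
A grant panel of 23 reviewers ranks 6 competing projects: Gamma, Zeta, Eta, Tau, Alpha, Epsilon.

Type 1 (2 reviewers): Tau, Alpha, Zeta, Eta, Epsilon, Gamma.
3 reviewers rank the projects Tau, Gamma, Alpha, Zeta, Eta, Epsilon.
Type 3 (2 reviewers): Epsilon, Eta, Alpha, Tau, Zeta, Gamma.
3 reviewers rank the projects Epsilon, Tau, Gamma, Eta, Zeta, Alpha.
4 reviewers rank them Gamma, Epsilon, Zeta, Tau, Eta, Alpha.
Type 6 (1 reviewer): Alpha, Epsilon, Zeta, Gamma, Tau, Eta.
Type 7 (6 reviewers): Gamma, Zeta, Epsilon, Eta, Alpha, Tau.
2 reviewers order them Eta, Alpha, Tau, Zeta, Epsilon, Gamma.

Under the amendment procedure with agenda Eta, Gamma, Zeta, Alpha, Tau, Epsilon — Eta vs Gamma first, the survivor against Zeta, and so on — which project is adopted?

Epsilon

Round 1: Eta vs Gamma — 6–17, Gamma advances.
Round 2: Gamma vs Zeta — 16–7, Gamma advances.
Round 3: Gamma vs Alpha — 16–7, Gamma advances.
Round 4: Gamma vs Tau — 11–12, Tau advances.
Round 5: Tau vs Epsilon — 7–16, Epsilon advances.
The agenda winner is Epsilon.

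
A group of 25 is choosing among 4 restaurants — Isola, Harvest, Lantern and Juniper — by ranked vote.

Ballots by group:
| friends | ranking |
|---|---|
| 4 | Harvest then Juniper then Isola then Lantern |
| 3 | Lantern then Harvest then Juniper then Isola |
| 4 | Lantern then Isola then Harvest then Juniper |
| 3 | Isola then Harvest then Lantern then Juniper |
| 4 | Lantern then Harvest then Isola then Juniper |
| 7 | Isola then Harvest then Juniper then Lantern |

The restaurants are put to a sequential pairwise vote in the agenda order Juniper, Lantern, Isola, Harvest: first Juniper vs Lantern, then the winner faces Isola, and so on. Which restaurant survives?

Round 1: Juniper vs Lantern — 11–14, Lantern advances.
Round 2: Lantern vs Isola — 11–14, Isola advances.
Round 3: Isola vs Harvest — 14–11, Isola advances.
The agenda winner is Isola.

Isola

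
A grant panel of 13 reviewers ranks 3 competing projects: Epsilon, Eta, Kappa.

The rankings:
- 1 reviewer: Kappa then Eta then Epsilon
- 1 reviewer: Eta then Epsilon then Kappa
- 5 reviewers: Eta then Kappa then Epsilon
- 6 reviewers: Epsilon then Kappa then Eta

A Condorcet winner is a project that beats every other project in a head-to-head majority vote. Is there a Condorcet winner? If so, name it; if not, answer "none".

none

Pairwise majorities:
Epsilon vs Eta: Eta, 7–6.
Epsilon vs Kappa: Epsilon, 7–6.
Eta vs Kappa: Kappa wins 7–6.
No project is unbeaten: Epsilon loses to Eta; Eta loses to Kappa; Kappa loses to Epsilon. In particular Epsilon beats Kappa beats Eta beats Epsilon is a majority cycle — no Condorcet winner exists.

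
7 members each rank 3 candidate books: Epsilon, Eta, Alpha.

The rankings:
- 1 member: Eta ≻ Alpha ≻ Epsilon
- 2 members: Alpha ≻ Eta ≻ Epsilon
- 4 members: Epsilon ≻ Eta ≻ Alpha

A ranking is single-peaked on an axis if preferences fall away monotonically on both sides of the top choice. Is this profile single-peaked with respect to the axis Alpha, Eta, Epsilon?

yes

Axis positions: Alpha=1, Eta=2, Epsilon=3.
Faction 1 (peak Eta at position 2): ranking walks positions 2-1-3, expanding outward from the peak — single-peaked.
Faction 2 (peak Alpha at position 1): ranking walks positions 1-2-3, expanding outward from the peak — single-peaked.
Faction 3 (peak Epsilon at position 3): ranking walks positions 3-2-1, expanding outward from the peak — single-peaked.
Every ranking is single-peaked on this axis.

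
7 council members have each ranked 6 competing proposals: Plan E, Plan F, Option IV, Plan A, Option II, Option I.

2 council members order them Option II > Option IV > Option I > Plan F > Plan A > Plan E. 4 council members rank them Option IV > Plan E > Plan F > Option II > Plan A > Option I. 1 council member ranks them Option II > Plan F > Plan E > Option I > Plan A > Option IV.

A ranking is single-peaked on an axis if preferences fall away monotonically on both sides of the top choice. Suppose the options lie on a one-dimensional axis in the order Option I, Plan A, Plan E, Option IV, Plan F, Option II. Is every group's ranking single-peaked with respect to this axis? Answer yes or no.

no

Axis positions: Option I=1, Plan A=2, Plan E=3, Option IV=4, Plan F=5, Option II=6.
Group 1: ranking walks positions 6-4-1-5-2-3; Option IV is ranked above Plan F even though Plan F lies between Option IV and the peak Option II on the axis — preferences dip and rise again. Not single-peaked.
Group 2 (peak Option IV at position 4): ranking walks positions 4-3-5-6-2-1, expanding outward from the peak — single-peaked.
Group 3: ranking walks positions 6-5-3-1-2-4; Plan E is ranked above Option IV even though Option IV lies between Plan E and the peak Option II on the axis — preferences dip and rise again. Not single-peaked.
Group 1 violates single-peakedness, so the profile is not single-peaked on this axis.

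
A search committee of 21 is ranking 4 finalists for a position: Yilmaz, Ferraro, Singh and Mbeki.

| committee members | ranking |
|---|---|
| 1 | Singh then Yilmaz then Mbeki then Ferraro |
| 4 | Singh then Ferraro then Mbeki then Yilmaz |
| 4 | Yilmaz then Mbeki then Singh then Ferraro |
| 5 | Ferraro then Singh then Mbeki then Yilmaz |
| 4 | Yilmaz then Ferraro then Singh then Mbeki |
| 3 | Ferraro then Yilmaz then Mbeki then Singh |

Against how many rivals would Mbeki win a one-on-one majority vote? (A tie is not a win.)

Mbeki against each rival (21 committee members):
Mbeki vs Yilmaz: Mbeki preferred on 4+5 = 9 ballots; Yilmaz wins 12–9.
Mbeki vs Ferraro: 1+4 = 5 for Mbeki, 16 for Ferraro — Ferraro by 16–5.
Mbeki vs Singh: Singh wins 14–7.
Mbeki beats no one; loses to Yilmaz, Ferraro, Singh — 0 pairwise wins.

0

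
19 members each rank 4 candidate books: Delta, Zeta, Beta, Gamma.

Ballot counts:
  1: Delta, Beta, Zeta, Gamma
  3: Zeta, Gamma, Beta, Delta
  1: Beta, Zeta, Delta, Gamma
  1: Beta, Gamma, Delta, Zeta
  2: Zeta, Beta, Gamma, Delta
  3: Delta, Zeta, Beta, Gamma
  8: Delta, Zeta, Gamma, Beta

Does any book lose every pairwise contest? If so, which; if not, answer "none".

Pairwise majorities:
Delta vs Zeta: Delta, 13–6.
Delta vs Beta: Delta is ranked higher on 1+3+8 = 12 ballots, Beta on 7. Delta wins 12–7.
Delta–Gamma: Delta 13–6.
Zeta vs Beta: Zeta preferred on 3+2+3+8 = 16 ballots; Zeta wins 16–3.
Zeta–Gamma: Zeta 18–1.
Beta vs Gamma: Gamma, 11–8.
Only Beta has no wins; Beta is the Condorcet loser.

Beta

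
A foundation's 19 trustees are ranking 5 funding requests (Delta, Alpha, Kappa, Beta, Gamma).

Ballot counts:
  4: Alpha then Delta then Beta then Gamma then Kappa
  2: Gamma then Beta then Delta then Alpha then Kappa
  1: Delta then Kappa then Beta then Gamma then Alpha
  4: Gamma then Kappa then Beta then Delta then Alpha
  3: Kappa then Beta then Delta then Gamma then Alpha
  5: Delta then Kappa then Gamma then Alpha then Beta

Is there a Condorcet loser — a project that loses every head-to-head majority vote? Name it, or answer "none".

Head-to-head results (19 reviewers):
Delta vs Alpha: Delta wins 15–4.
Delta vs Kappa: Delta wins 12–7.
Delta vs Beta: Delta, 10–9.
Delta–Gamma: Delta 13–6.
Alpha vs Kappa: Kappa, 13–6.
Alpha vs Beta: Beta wins 10–9.
Alpha vs Gamma: Gamma, 15–4.
Kappa vs Beta: Kappa preferred on 1+4+3+5 = 13 ballots; Kappa wins 13–6.
Kappa vs Gamma: Gamma wins 10–9.
Beta vs Gamma: Beta is ranked higher on 4+1+3 = 8 ballots, Gamma on 11. Gamma wins 11–8.
Only Alpha has no wins; Alpha is the Condorcet loser.

Alpha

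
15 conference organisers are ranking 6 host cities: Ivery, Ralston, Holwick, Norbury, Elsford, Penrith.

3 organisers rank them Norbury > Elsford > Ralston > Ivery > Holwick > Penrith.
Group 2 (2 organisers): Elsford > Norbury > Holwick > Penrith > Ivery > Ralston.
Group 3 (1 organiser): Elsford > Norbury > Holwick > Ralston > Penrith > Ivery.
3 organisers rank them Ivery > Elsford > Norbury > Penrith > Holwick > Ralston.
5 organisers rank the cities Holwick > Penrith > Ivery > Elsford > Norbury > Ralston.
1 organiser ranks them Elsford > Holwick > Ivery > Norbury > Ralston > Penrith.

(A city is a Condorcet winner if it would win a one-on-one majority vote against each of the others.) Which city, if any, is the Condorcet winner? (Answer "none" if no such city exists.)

Pairwise majorities:
Ivery vs Ralston: 11 to 4, Ivery.
Ivery vs Holwick: 3+3 = 6 for Ivery, 9 for Holwick — Holwick by 9–6.
Ivery vs Norbury: Ivery is ranked higher on 3+5+1 = 9 ballots, Norbury on 6. Ivery wins 9–6.
Ivery vs Elsford: Ivery preferred on 3+5 = 8 ballots; Ivery wins 8–7.
Ivery vs Penrith: Ivery is ranked higher on 3+3+1 = 7 ballots, Penrith on 8. Penrith wins 8–7.
Ralston vs Holwick: Ralston is ranked higher on 3 ballots, Holwick on 12. Holwick wins 12–3.
Ralston vs Norbury: 0 for Ralston, 15 for Norbury — Norbury by 15–0.
Ralston vs Elsford: 0 for Ralston, 15 for Elsford — Elsford by 15–0.
Ralston vs Penrith: Ralston is ranked higher on 3+1+1 = 5 ballots, Penrith on 10. Penrith wins 10–5.
Holwick vs Norbury: Holwick preferred on 5+1 = 6 ballots; Norbury wins 9–6.
Holwick vs Elsford: Holwick is ranked higher on 5 ballots, Elsford on 10. Elsford wins 10–5.
Holwick vs Penrith: Holwick preferred on 3+2+1+5+1 = 12 ballots; Holwick wins 12–3.
Norbury vs Elsford: Norbury is ranked higher on 3 ballots, Elsford on 12. Elsford wins 12–3.
Norbury vs Penrith: Norbury preferred on 3+2+1+3+1 = 10 ballots; Norbury wins 10–5.
Elsford vs Penrith: 3+2+1+3+1 = 10 for Elsford, 5 for Penrith — Elsford by 10–5.
Every city loses at least once (Ivery loses to Holwick; Ralston loses to Ivery; Holwick loses to Norbury; Norbury loses to Ivery; Elsford loses to Ivery; Penrith loses to Holwick). The majority relation contains the cycle Ivery → Norbury → Holwick → Ivery, so there is no Condorcet winner.

none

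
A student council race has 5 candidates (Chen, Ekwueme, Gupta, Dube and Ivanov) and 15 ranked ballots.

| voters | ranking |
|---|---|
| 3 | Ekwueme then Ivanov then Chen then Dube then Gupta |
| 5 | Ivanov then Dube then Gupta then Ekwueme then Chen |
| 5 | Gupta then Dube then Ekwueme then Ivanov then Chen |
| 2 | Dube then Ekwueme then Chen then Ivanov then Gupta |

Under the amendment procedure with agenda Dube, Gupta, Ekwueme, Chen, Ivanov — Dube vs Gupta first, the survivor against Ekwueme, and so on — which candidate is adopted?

Round 1: Dube vs Gupta — 10–5, Dube advances.
Round 2: Dube vs Ekwueme — 12–3, Dube advances.
Round 3: Dube vs Chen — 12–3, Dube advances.
Round 4: Dube vs Ivanov — 7–8, Ivanov advances.
Ivanov survives the agenda.

Ivanov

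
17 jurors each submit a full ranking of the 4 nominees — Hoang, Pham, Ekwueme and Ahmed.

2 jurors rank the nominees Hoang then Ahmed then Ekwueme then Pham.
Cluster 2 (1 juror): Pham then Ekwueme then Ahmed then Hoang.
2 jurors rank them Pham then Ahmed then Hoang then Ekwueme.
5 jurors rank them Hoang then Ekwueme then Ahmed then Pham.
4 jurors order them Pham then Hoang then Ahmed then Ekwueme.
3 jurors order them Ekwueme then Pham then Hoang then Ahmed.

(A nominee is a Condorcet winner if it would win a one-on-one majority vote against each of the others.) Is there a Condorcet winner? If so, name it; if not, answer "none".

none

Check each pair by majority over 17 ballots:
Hoang vs Pham: Pham wins 10–7.
Hoang–Ekwueme: Hoang 13–4.
Hoang vs Ahmed: Hoang, 14–3.
Pham–Ekwueme: Ekwueme 10–7.
Pham vs Ahmed: Pham, 10–7.
Ekwueme vs Ahmed: Ekwueme, 9–8.
Every nominee loses at least once (Hoang loses to Pham; Pham loses to Ekwueme; Ekwueme loses to Hoang; Ahmed loses to Hoang). The majority relation contains the cycle Hoang → Ekwueme → Pham → Hoang, so there is no Condorcet winner.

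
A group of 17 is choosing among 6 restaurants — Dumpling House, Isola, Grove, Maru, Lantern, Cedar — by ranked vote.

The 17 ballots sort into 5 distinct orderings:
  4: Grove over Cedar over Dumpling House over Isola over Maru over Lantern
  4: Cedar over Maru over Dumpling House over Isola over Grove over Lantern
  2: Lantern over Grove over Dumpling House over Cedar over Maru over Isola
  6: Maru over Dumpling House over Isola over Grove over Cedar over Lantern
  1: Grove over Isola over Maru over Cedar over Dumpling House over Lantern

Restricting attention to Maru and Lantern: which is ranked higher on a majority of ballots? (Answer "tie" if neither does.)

Ballots ranking Maru above Lantern: 4 + 4 + 6 + 1 = 15.
Ballots ranking Lantern above Maru: 17 − 15 = 2.
Maru wins the head-to-head 15–2.

Maru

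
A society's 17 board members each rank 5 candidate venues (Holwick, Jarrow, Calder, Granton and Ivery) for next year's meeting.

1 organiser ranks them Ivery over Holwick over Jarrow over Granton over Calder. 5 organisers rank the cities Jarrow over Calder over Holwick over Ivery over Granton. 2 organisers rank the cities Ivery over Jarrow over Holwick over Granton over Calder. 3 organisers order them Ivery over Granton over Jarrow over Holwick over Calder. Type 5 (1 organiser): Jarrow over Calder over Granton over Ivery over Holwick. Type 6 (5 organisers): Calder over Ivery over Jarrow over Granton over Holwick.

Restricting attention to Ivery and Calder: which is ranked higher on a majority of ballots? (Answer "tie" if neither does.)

Calder

Ballots ranking Ivery above Calder: 1 + 2 + 3 = 6.
Ballots ranking Calder above Ivery: 17 − 6 = 11.
Calder wins the head-to-head 11–6.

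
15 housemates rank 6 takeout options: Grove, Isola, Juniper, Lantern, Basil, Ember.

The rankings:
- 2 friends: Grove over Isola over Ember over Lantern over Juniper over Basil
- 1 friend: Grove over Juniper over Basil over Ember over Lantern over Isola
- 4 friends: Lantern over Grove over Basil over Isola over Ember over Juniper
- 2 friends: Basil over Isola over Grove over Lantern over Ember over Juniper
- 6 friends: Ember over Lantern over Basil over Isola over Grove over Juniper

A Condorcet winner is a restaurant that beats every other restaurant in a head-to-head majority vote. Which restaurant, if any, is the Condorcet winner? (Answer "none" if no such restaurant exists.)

Check each pair by majority over 15 ballots:
Grove vs Isola: Isola, 8–7.
Grove vs Juniper: Grove wins 15–0.
Grove vs Lantern: Lantern wins 10–5.
Grove–Basil: Basil 8–7.
Grove–Ember: Grove 9–6.
Isola vs Juniper: Isola wins 14–1.
Isola–Lantern: Lantern 11–4.
Isola vs Basil: Basil, 13–2.
Isola vs Ember: Isola, 8–7.
Juniper–Lantern: Lantern 14–1.
Juniper vs Basil: Basil wins 12–3.
Juniper vs Ember: Ember, 14–1.
Lantern vs Basil: Lantern, 12–3.
Lantern vs Ember: Ember wins 9–6.
Basil vs Ember: Ember wins 8–7.
Each restaurant drops at least one matchup (Grove loses to Isola; Isola loses to Lantern; Juniper loses to Grove; Lantern loses to Ember; Basil loses to Lantern; Ember loses to Grove); the cycle Grove > Ember > Lantern > Grove rules out a Condorcet winner.

none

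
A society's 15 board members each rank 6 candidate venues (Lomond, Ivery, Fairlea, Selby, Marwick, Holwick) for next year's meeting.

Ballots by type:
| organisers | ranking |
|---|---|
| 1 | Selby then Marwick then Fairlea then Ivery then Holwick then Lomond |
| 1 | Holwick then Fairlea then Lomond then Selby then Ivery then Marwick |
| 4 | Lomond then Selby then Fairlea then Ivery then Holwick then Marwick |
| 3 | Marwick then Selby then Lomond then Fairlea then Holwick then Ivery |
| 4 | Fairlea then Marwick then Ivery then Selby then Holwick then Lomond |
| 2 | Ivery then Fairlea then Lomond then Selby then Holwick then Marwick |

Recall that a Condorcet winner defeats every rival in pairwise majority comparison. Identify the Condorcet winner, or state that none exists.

Selby

Pairwise majorities:
Lomond vs Ivery: 1+4+3 = 8 for Lomond, 7 for Ivery — Lomond by 8–7.
Lomond vs Fairlea: Fairlea wins 8–7.
Lomond vs Selby: Selby, 8–7.
Lomond vs Marwick: 7 to 8, Marwick.
Lomond–Holwick: Lomond 9–6.
Ivery vs Fairlea: Fairlea wins 13–2.
Ivery vs Selby: Ivery is ranked higher on 4+2 = 6 ballots, Selby on 9. Selby wins 9–6.
Ivery–Marwick: Marwick 8–7.
Ivery vs Holwick: 1+4+4+2 = 11 for Ivery, 4 for Holwick — Ivery by 11–4.
Fairlea vs Selby: Fairlea is ranked higher on 1+4+2 = 7 ballots, Selby on 8. Selby wins 8–7.
Fairlea vs Marwick: Fairlea, 11–4.
Fairlea vs Holwick: Fairlea, 14–1.
Selby vs Marwick: Selby is ranked higher on 1+1+4+2 = 8 ballots, Marwick on 7. Selby wins 8–7.
Selby vs Holwick: 14 to 1, Selby.
Marwick vs Holwick: Marwick wins 8–7.
Selby wins every pairwise contest, so Selby is the Condorcet winner.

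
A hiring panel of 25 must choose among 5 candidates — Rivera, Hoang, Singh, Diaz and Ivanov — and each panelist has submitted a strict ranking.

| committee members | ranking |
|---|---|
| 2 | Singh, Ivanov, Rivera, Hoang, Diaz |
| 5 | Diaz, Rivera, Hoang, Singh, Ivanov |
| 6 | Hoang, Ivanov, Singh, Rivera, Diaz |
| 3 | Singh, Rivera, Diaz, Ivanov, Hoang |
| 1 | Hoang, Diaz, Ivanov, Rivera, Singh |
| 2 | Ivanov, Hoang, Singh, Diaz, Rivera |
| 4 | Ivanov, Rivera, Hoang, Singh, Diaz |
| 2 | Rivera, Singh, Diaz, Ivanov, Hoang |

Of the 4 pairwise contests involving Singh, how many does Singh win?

Singh against each rival (25 committee members):
Singh–Rivera: Singh 13–12.
Singh vs Hoang: Singh preferred on 2+3+2 = 7 ballots; Hoang wins 18–7.
Singh vs Diaz: Singh preferred on 2+6+3+2+4+2 = 19 ballots; Singh wins 19–6.
Singh–Ivanov: Ivanov 13–12.
Singh beats Rivera, Diaz; loses to Hoang, Ivanov — 2 pairwise wins.

2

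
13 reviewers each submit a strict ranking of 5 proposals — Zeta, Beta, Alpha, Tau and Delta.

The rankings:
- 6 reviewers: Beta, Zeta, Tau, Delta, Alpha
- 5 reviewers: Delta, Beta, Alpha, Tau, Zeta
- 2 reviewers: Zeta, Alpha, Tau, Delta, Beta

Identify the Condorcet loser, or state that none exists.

Head-to-head results (13 reviewers):
Zeta vs Beta: 2 for Zeta, 11 for Beta — Beta by 11–2.
Zeta vs Alpha: Zeta preferred on 6+2 = 8 ballots; Zeta wins 8–5.
Zeta vs Tau: Zeta preferred on 6+2 = 8 ballots; Zeta wins 8–5.
Zeta vs Delta: Zeta wins 8–5.
Beta–Alpha: Beta 11–2.
Beta vs Tau: 11 to 2, Beta.
Beta vs Delta: Delta, 7–6.
Alpha vs Tau: Alpha wins 7–6.
Alpha vs Delta: Delta wins 11–2.
Tau vs Delta: 8 to 5, Tau.
No project is winless: Zeta beats Alpha; Beta beats Zeta; Alpha beats Tau; Tau beats Delta; Delta beats Beta. There is no Condorcet loser.

none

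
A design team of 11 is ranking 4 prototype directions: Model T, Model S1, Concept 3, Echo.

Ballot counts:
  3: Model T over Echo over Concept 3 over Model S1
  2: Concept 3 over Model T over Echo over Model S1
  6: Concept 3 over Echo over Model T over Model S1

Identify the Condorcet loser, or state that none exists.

Pairwise majorities:
Model T vs Model S1: Model T wins 11–0.
Model T vs Concept 3: Model T is ranked higher on 3 ballots, Concept 3 on 8. Concept 3 wins 8–3.
Model T vs Echo: Model T is ranked higher on 3+2 = 5 ballots, Echo on 6. Echo wins 6–5.
Model S1 vs Concept 3: Model S1 preferred on 0 ballots; Concept 3 wins 11–0.
Model S1 vs Echo: Echo, 11–0.
Concept 3 vs Echo: Concept 3 is ranked higher on 2+6 = 8 ballots, Echo on 3. Concept 3 wins 8–3.
Model S1 loses to every other design — it is the Condorcet loser.

Model S1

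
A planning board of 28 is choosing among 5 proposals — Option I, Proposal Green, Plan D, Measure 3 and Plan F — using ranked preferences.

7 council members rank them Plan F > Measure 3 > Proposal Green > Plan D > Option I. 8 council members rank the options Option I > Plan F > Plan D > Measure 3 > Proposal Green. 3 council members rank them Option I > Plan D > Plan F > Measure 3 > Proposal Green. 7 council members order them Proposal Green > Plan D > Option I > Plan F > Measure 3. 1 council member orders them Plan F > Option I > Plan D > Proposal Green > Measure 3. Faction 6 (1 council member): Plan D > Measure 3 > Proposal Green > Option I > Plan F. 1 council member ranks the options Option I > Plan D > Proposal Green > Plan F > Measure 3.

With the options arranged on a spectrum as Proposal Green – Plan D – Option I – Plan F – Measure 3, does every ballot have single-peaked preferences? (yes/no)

Axis positions: Proposal Green=1, Plan D=2, Option I=3, Plan F=4, Measure 3=5.
Faction 1: ranking walks positions 4-5-1-2-3; Proposal Green is ranked above Option I even though Option I lies between Proposal Green and the peak Plan F on the axis — preferences dip and rise again. Not single-peaked.
Faction 2 (peak Option I at position 3): ranking walks positions 3-4-2-5-1, expanding outward from the peak — single-peaked.
Faction 3 (peak Option I at position 3): ranking walks positions 3-2-4-5-1, expanding outward from the peak — single-peaked.
Faction 4 (peak Proposal Green at position 1): ranking walks positions 1-2-3-4-5, expanding outward from the peak — single-peaked.
Faction 5 (peak Plan F at position 4): ranking walks positions 4-3-2-1-5, expanding outward from the peak — single-peaked.
Faction 6: ranking walks positions 2-5-1-3-4; Measure 3 is ranked above Option I even though Option I lies between Measure 3 and the peak Plan D on the axis — preferences dip and rise again. Not single-peaked.
Faction 7 (peak Option I at position 3): ranking walks positions 3-2-1-4-5, expanding outward from the peak — single-peaked.
Faction 1 violates single-peakedness, so the profile is not single-peaked on this axis.

no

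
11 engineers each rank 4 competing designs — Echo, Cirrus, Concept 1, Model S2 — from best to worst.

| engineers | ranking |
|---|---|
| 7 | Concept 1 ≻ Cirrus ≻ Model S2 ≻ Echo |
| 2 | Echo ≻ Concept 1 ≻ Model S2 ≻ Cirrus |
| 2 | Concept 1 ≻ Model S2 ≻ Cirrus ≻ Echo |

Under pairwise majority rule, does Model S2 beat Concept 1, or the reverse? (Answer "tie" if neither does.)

No ballot ranks Model S2 above Concept 1: 0.
Ballots ranking Concept 1 above Model S2: 11 − 0 = 11.
Concept 1 wins the head-to-head 11–0.

Concept 1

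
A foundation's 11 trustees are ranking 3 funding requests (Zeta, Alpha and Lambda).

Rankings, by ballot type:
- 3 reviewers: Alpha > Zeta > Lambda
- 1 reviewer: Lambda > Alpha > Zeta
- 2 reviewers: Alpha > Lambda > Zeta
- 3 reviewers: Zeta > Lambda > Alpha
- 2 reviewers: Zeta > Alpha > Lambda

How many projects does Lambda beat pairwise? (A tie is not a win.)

Lambda against each rival (11 reviewers):
Lambda vs Zeta: Lambda is ranked higher on 1+2 = 3 ballots, Zeta on 8. Zeta wins 8–3.
Lambda–Alpha: Alpha 7–4.
Lambda beats no one; loses to Zeta, Alpha — 0 pairwise wins.

0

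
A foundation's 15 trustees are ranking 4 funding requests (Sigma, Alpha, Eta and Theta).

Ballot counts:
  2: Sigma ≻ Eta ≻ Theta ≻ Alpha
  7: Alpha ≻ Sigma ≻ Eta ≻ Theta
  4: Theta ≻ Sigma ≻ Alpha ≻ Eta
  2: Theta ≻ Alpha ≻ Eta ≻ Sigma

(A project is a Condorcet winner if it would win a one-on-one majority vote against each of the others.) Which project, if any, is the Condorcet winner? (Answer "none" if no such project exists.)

none

Pairwise majorities:
Sigma vs Alpha: Alpha, 9–6.
Sigma vs Eta: Sigma, 13–2.
Sigma–Theta: Sigma 9–6.
Alpha vs Eta: Alpha wins 13–2.
Alpha–Theta: Theta 8–7.
Eta–Theta: Eta 9–6.
Each project drops at least one matchup (Sigma loses to Alpha; Alpha loses to Theta; Eta loses to Sigma; Theta loses to Sigma); the cycle Sigma → Theta → Alpha → Sigma rules out a Condorcet winner.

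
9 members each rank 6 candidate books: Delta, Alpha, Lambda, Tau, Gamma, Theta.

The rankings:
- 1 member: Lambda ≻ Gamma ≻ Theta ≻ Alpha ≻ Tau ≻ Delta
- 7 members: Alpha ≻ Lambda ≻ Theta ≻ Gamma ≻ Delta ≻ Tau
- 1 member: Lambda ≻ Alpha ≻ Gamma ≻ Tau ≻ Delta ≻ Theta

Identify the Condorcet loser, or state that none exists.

Head-to-head results (9 members):
Delta vs Alpha: Delta preferred on 0 ballots; Alpha wins 9–0.
Delta vs Lambda: 0 for Delta, 9 for Lambda — Lambda by 9–0.
Delta–Tau: Delta 7–2.
Delta vs Gamma: Gamma, 9–0.
Delta vs Theta: Theta wins 8–1.
Alpha vs Lambda: 7 to 2, Alpha.
Alpha–Tau: Alpha 9–0.
Alpha vs Gamma: Alpha, 8–1.
Alpha vs Theta: Alpha, 8–1.
Lambda vs Tau: Lambda is ranked higher on 1+7+1 = 9 ballots, Tau on 0. Lambda wins 9–0.
Lambda vs Gamma: Lambda preferred on 1+7+1 = 9 ballots; Lambda wins 9–0.
Lambda vs Theta: 9 to 0, Lambda.
Tau vs Gamma: 0 to 9, Gamma.
Tau–Theta: Theta 8–1.
Gamma vs Theta: Theta wins 7–2.
Tau is beaten in every head-to-head and is the Condorcet loser.

Tau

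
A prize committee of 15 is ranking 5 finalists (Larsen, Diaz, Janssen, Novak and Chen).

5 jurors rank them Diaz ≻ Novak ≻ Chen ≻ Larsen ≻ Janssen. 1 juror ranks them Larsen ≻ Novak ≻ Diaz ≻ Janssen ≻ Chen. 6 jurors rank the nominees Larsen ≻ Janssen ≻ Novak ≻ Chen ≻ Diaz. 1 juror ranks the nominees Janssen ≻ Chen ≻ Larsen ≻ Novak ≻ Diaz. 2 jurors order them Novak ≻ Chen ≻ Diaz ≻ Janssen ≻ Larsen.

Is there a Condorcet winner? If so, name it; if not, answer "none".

none

Pairwise majorities:
Larsen–Diaz: Larsen 8–7.
Larsen–Janssen: Larsen 12–3.
Larsen vs Novak: Larsen is ranked higher on 1+6+1 = 8 ballots, Novak on 7. Larsen wins 8–7.
Larsen vs Chen: Larsen preferred on 1+6 = 7 ballots; Chen wins 8–7.
Diaz vs Janssen: 8 to 7, Diaz.
Diaz vs Novak: Novak, 10–5.
Diaz vs Chen: 5+1 = 6 for Diaz, 9 for Chen — Chen by 9–6.
Janssen vs Novak: Janssen is ranked higher on 6+1 = 7 ballots, Novak on 8. Novak wins 8–7.
Janssen vs Chen: Janssen wins 8–7.
Novak vs Chen: Novak wins 14–1.
No nominee is unbeaten: Larsen loses to Chen; Diaz loses to Larsen; Janssen loses to Larsen; Novak loses to Larsen; Chen loses to Janssen. In particular Larsen > Janssen > Chen > Larsen is a majority cycle — no Condorcet winner exists.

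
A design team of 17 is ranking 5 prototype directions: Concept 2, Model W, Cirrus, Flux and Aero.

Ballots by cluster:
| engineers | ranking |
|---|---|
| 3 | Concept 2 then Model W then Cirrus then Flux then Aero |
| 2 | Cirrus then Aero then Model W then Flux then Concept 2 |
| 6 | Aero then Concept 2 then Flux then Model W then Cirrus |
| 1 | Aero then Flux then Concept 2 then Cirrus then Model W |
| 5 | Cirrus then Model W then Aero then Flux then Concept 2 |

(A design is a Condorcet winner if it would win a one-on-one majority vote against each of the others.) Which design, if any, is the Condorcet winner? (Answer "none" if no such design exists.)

Check each pair by majority over 17 ballots:
Concept 2 vs Model W: 10 to 7, Concept 2.
Concept 2 vs Cirrus: Concept 2 is ranked higher on 3+6+1 = 10 ballots, Cirrus on 7. Concept 2 wins 10–7.
Concept 2 vs Flux: 3+6 = 9 for Concept 2, 8 for Flux — Concept 2 by 9–8.
Concept 2 vs Aero: Concept 2 is ranked higher on 3 ballots, Aero on 14. Aero wins 14–3.
Model W vs Cirrus: Model W is ranked higher on 3+6 = 9 ballots, Cirrus on 8. Model W wins 9–8.
Model W vs Flux: 10 to 7, Model W.
Model W vs Aero: 8 to 9, Aero.
Cirrus vs Flux: 3+2+5 = 10 for Cirrus, 7 for Flux — Cirrus by 10–7.
Cirrus vs Aero: 3+2+5 = 10 for Cirrus, 7 for Aero — Cirrus by 10–7.
Flux vs Aero: 3 for Flux, 14 for Aero — Aero by 14–3.
No design is unbeaten: Concept 2 loses to Aero; Model W loses to Concept 2; Cirrus loses to Concept 2; Flux loses to Concept 2; Aero loses to Cirrus. In particular Concept 2 beats Cirrus beats Aero beats Concept 2 is a majority cycle — no Condorcet winner exists.

none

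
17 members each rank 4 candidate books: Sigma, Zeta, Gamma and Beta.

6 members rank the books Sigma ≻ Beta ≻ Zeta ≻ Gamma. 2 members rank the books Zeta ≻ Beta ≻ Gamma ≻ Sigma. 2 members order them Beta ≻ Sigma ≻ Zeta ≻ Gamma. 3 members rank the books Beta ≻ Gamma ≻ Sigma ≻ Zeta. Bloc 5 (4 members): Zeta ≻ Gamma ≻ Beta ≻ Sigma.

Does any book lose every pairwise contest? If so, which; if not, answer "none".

none

Head-to-head results (17 members):
Sigma–Zeta: Sigma 11–6.
Sigma vs Gamma: 8 to 9, Gamma.
Sigma–Beta: Beta 11–6.
Zeta–Gamma: Zeta 14–3.
Zeta vs Beta: 6 to 11, Beta.
Gamma–Beta: Beta 13–4.
Each book has at least one pairwise win (Sigma beats Zeta; Zeta beats Gamma; Gamma beats Sigma; Beta beats Sigma) — no Condorcet loser.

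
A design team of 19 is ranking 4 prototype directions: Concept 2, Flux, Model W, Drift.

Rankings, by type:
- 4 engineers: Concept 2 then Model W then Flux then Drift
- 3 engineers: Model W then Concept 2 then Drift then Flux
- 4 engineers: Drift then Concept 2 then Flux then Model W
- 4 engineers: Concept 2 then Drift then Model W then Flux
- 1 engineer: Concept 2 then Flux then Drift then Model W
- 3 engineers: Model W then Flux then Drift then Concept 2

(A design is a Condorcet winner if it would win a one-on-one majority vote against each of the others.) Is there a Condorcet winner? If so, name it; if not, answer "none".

Concept 2

Pairwise majorities:
Concept 2 vs Flux: Concept 2, 16–3.
Concept 2 vs Model W: Concept 2, 13–6.
Concept 2 vs Drift: Concept 2, 12–7.
Flux vs Model W: Model W, 14–5.
Flux–Drift: Drift 11–8.
Model W–Drift: Model W 10–9.
Concept 2 defeats every rival head-to-head and is the Condorcet winner.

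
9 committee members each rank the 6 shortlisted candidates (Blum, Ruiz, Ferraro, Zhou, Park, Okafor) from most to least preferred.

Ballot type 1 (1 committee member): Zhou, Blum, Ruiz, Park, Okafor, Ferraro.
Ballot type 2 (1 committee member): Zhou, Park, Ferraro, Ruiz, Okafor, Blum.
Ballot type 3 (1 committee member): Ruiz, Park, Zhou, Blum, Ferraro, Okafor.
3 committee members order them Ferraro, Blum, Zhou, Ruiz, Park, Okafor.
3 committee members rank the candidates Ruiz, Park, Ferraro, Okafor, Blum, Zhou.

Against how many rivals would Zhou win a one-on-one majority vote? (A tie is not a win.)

Zhou against each rival (9 committee members):
Zhou vs Blum: Blum wins 6–3.
Zhou vs Ruiz: Zhou is ranked higher on 1+1+3 = 5 ballots, Ruiz on 4. Zhou wins 5–4.
Zhou vs Ferraro: Ferraro, 6–3.
Zhou vs Park: Zhou wins 5–4.
Zhou vs Okafor: 6 to 3, Zhou.
Zhou beats Ruiz, Park, Okafor; loses to Blum, Ferraro — 3 pairwise wins.

3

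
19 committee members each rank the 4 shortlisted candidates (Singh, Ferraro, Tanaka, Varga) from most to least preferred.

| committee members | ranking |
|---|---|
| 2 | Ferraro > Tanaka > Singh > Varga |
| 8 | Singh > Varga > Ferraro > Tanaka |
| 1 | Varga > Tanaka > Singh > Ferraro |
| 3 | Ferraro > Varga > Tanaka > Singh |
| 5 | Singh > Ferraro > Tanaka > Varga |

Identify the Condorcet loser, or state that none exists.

Head-to-head results (19 committee members):
Singh vs Ferraro: 14 to 5, Singh.
Singh vs Tanaka: Singh is ranked higher on 8+5 = 13 ballots, Tanaka on 6. Singh wins 13–6.
Singh vs Varga: Singh preferred on 2+8+5 = 15 ballots; Singh wins 15–4.
Ferraro vs Tanaka: 18 to 1, Ferraro.
Ferraro vs Varga: Ferraro is ranked higher on 2+3+5 = 10 ballots, Varga on 9. Ferraro wins 10–9.
Tanaka–Varga: Varga 12–7.
Tanaka loses to every other candidate — it is the Condorcet loser.

Tanaka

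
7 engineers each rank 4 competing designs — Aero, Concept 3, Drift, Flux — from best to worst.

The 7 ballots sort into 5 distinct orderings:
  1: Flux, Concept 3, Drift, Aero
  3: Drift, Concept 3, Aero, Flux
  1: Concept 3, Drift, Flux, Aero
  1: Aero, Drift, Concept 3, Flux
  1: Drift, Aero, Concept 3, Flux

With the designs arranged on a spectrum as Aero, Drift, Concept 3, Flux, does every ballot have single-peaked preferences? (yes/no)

yes

Axis positions: Aero=1, Drift=2, Concept 3=3, Flux=4.
Ballot type 1 (peak Flux at position 4): ranking walks positions 4-3-2-1, expanding outward from the peak — single-peaked.
Ballot type 2 (peak Drift at position 2): ranking walks positions 2-3-1-4, expanding outward from the peak — single-peaked.
Ballot type 3 (peak Concept 3 at position 3): ranking walks positions 3-2-4-1, expanding outward from the peak — single-peaked.
Ballot type 4 (peak Aero at position 1): ranking walks positions 1-2-3-4, expanding outward from the peak — single-peaked.
Ballot type 5 (peak Drift at position 2): ranking walks positions 2-1-3-4, expanding outward from the peak — single-peaked.
Every ranking is single-peaked on this axis.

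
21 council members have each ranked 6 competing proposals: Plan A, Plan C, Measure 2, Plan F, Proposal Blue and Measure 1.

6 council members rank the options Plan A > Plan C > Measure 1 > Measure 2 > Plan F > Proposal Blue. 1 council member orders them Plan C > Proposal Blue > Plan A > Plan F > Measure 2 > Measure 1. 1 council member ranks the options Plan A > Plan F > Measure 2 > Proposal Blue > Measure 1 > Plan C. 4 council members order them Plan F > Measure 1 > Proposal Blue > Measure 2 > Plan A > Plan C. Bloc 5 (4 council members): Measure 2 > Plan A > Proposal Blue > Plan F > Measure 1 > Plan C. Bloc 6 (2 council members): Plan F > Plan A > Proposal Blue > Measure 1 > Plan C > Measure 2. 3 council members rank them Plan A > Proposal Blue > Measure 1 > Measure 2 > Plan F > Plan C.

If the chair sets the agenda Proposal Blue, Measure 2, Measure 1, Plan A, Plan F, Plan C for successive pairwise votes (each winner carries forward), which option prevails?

Round 1: Proposal Blue vs Measure 2 — 10–11, Measure 2 advances.
Round 2: Measure 2 vs Measure 1 — 6–15, Measure 1 advances.
Round 3: Measure 1 vs Plan A — 4–17, Plan A advances.
Round 4: Plan A vs Plan F — 15–6, Plan A advances.
Round 5: Plan A vs Plan C — 20–1, Plan A advances.
The agenda winner is Plan A.

Plan A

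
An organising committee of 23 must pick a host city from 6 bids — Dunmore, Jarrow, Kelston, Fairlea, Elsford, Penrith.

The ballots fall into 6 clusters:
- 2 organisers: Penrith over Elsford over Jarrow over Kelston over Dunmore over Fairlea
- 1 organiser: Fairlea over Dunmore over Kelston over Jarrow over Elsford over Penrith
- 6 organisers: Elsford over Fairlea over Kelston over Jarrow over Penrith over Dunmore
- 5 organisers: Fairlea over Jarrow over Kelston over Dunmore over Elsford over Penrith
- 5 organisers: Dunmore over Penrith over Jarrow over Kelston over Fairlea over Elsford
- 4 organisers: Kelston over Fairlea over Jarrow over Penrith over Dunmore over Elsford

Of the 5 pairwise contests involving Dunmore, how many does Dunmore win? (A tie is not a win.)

Dunmore against each rival (23 organisers):
Dunmore vs Jarrow: 1+5 = 6 for Dunmore, 17 for Jarrow — Jarrow by 17–6.
Dunmore vs Kelston: 1+5 = 6 for Dunmore, 17 for Kelston — Kelston by 17–6.
Dunmore vs Fairlea: Fairlea, 16–7.
Dunmore vs Elsford: Dunmore wins 15–8.
Dunmore vs Penrith: 11 to 12, Penrith.
Dunmore beats Elsford; loses to Jarrow, Kelston, Fairlea, Penrith — 1 pairwise win.

1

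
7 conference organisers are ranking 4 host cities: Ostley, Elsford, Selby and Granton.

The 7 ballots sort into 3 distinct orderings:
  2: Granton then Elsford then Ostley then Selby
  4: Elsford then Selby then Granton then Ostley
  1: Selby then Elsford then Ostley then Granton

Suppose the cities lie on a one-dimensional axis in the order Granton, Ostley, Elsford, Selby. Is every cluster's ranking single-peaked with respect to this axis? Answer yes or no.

no

Axis positions: Granton=1, Ostley=2, Elsford=3, Selby=4.
Cluster 1: ranking walks positions 1-3-2-4; Elsford is ranked above Ostley even though Ostley lies between Elsford and the peak Granton on the axis — preferences dip and rise again. Not single-peaked.
Cluster 2: ranking walks positions 3-4-1-2; Granton is ranked above Ostley even though Ostley lies between Granton and the peak Elsford on the axis — preferences dip and rise again. Not single-peaked.
Cluster 3 (peak Selby at position 4): ranking walks positions 4-3-2-1, expanding outward from the peak — single-peaked.
Cluster 1 violates single-peakedness, so the profile is not single-peaked on this axis.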